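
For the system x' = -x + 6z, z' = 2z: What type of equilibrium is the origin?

saddle

A = [[-1,6],[0,2]]; det(A-λI) = λ^2 - λ - 2.
λ = -1, 2: opposite signs.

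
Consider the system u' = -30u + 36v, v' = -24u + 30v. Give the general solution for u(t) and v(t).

Coefficient matrix A = [[-30, 36], [-24, 30]].
Characteristic polynomial det(A - λI) = λ^2 - 36 = 0.
Eigenvalues λ = -6, 6.
For λ=-6: (A-λI) row 1 is [-24, 36], so an eigenvector is (-3, -2).
For λ=6: (A-λI) row 1 is [-36, 36], so an eigenvector is (-1, -1).
General solution: c_1e^(-6t)(-3,-2) + c_2e^(6t)(-1,-1).

u(t) = -3c_1e^(-6t) - c_2e^(6t), v(t) = -2c_1e^(-6t) - c_2e^(6t)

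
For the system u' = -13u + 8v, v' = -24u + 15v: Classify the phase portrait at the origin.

A = [[-13,8],[-24,15]]; det(A-λI) = λ^2 - 2λ - 3.
λ = 3, -1: opposite signs.

saddle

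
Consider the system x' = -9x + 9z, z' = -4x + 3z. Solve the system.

x(t) = -3c_1e^(-3t) - 3c_2te^(-3t) + 2c_2e^(-3t), z(t) = -2c_1e^(-3t) - 2c_2te^(-3t) + c_2e^(-3t)

Coefficient matrix A = [[-9, 9], [-4, 3]].
Characteristic polynomial det(A - λI) = λ^2 + 6λ + 9 = 0.
Single eigenvalue λ = -3 with algebraic multiplicity 2.
Eigenvector v = (-3,-2); generalized eigenvector w with (A-λI)w=v is (2,1).
General solution: e^(-3t)[c_1·v + c_2·(t·v + w)].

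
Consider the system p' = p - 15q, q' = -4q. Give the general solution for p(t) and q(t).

p(t) = 3K_1e^(-4t) + K_2e^(t), q(t) = K_1e^(-4t)

Coefficient matrix A = [[1, -15], [0, -4]].
Characteristic polynomial det(A - λI) = λ^2 + 3λ - 4 = 0.
Eigenvalues λ = -4, 1.
For λ=-4: (A-λI) row 1 is [5, -15], so an eigenvector is (3, 1).
For λ=1: (A-λI) row 1 is [0, -15], so an eigenvector is (1, 0).
General solution: K_1e^(-4t)(3,1) + K_2e^(t)(1,0).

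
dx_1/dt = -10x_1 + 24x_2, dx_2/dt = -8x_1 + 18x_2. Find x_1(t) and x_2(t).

x_1(t) = -2c_1e^(2t) - 3c_2e^(6t), x_2(t) = -c_1e^(2t) - 2c_2e^(6t)

Coefficient matrix A = [[-10, 24], [-8, 18]].
Characteristic polynomial det(A - λI) = λ^2 - 8λ + 12 = 0.
Eigenvalues λ = 2, 6.
For λ=2: (A-λI) row 1 is [-12, 24], so an eigenvector is (-2, -1).
For λ=6: (A-λI) row 1 is [-16, 24], so an eigenvector is (-3, -2).
General solution: c_1e^(2t)(-2,-1) + c_2e^(6t)(-3,-2).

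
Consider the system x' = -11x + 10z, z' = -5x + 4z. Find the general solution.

x(t) = -2c_1e^(-6t) + c_2e^(-t), z(t) = -c_1e^(-6t) + c_2e^(-t)

Coefficient matrix A = [[-11, 10], [-5, 4]].
Characteristic polynomial det(A - λI) = λ^2 + 7λ + 6 = 0.
Eigenvalues λ = -6, -1.
For λ=-6: (A-λI) row 1 is [-5, 10], so an eigenvector is (-2, -1).
For λ=-1: (A-λI) row 1 is [-10, 10], so an eigenvector is (1, 1).
General solution: c_1e^(-6t)(-2,-1) + c_2e^(-t)(1,1).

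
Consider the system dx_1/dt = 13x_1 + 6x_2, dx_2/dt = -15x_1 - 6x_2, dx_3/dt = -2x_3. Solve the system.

Coefficient matrix A = [[13, 6, 0], [-15, -6, 0], [0, 0, -2]].
det(A - λI) = 0 gives eigenvalues λ = 3, 4, -2.
For λ=3: eigenvector (-3,5,0).
For λ=4: eigenvector (-2,3,0).
For λ=-2: eigenvector (0,0,1).
General solution: K_1e^(3t)(-3,5,0) + K_2e^(4t)(-2,3,0) + K_3e^(-2t)(0,0,1).

x_1(t) = -3K_1e^(3t) - 2K_2e^(4t), x_2(t) = 5K_1e^(3t) + 3K_2e^(4t), x_3(t) = K_3e^(-2t)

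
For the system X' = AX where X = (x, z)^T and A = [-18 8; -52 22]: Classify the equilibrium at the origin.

A = [[-18,8],[-52,22]]; det(A-λI) = λ^2 - 4λ + 20.
λ = 2 ± 4i: positive real part.

unstable spiral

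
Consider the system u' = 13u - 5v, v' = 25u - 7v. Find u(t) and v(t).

Coefficient matrix A = [[13, -5], [25, -7]].
Characteristic polynomial det(A - λI) = λ^2 - 6λ + 34 = 0.
Eigenvalues λ = 3 ± 5i (complex conjugate pair).
For λ=3+5i: an eigenvector is (0,1) - i(-1,-2) = (0 + i, 1 + 2i).
A real fundamental pair from Re and Im of e^((3+5i)t)v: X_1 = e^(3t)(cos(5t)·(0,1) + sin(5t)·(-1,-2)), X_2 = e^(3t)(sin(5t)·(0,1) - cos(5t)·(-1,-2)).
General solution: K_1X_1 + K_2X_2.

u(t) = -K_1e^(3t)sin(5t) + K_2e^(3t)cos(5t), v(t) = -2K_1e^(3t)sin(5t) + K_1e^(3t)cos(5t) + K_2e^(3t)sin(5t) + 2K_2e^(3t)cos(5t)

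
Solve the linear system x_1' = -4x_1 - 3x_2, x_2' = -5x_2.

x_1(t) = 3C_1e^(-5t) - C_2e^(-4t), x_2(t) = C_1e^(-5t)

Coefficient matrix A = [[-4, -3], [0, -5]].
Characteristic polynomial det(A - λI) = λ^2 + 9λ + 20 = 0.
Eigenvalues λ = -5, -4.
For λ=-5: (A-λI) row 1 is [1, -3], so an eigenvector is (3, 1).
For λ=-4: (A-λI) row 1 is [0, -3], so an eigenvector is (-1, 0).
General solution: C_1e^(-5t)(3,1) + C_2e^(-4t)(-1,0).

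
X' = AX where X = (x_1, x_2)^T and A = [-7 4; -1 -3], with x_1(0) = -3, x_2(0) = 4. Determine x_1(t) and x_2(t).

x_1(t) = 22te^(-5t) - 3e^(-5t), x_2(t) = 11te^(-5t) + 4e^(-5t)

Coefficient matrix A = [[-7, 4], [-1, -3]].
Characteristic polynomial det(A - λI) = λ^2 + 10λ + 25 = 0.
Single eigenvalue λ = -5 with algebraic multiplicity 2.
Eigenvector v = (-2,-1); generalized eigenvector w with (A-λI)w=v is (1,0).
General solution: e^(-5t)[K_1·v + K_2·(t·v + w)].
Applying x_1(0)=-3, x_2(0)=4 gives K_1=-4, K_2=-11.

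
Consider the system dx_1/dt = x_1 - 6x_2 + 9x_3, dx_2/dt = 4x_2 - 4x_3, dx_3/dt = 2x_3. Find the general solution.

Coefficient matrix A = [[1, -6, 9], [0, 4, -4], [0, 0, 2]].
det(A - λI) = 0 gives eigenvalues λ = 4, 2, 1.
For λ=4: eigenvector (2,-1,0).
For λ=2: eigenvector (-3,2,1).
For λ=1: eigenvector (1,0,0).
General solution: C_1e^(4t)(2,-1,0) + C_2e^(2t)(-3,2,1) + C_3e^(t)(1,0,0).

x_1(t) = 2C_1e^(4t) - 3C_2e^(2t) + C_3e^(t), x_2(t) = -C_1e^(4t) + 2C_2e^(2t), x_3(t) = C_2e^(2t)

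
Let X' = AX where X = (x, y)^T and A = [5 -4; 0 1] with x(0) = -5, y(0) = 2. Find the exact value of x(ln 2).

A = [[5,-4],[0,1]]; eigenvalues λ = 5, 1.
Eigenvectors: (1,0) for λ=5, (-1,-1) for λ=1.
From the initial condition, c_1 = -7, c_2 = -2.
x(ln 2) = (-7)(2^5)(1) + (-2)(2^1)(-1) = -220.

-220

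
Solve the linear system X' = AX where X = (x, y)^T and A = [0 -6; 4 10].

x(t) = 3c_1e^(4t) - c_2e^(6t), y(t) = -2c_1e^(4t) + c_2e^(6t)

Coefficient matrix A = [[0, -6], [4, 10]].
Characteristic polynomial det(A - λI) = λ^2 - 10λ + 24 = 0.
Eigenvalues λ = 4, 6.
For λ=4: (A-λI) row 1 is [-4, -6], so an eigenvector is (3, -2).
For λ=6: (A-λI) row 1 is [-6, -6], so an eigenvector is (-1, 1).
General solution: c_1e^(4t)(3,-2) + c_2e^(6t)(-1,1).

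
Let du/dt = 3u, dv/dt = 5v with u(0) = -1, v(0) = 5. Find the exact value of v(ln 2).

A = [[3,0],[0,5]]; eigenvalues λ = 5, 3.
Eigenvectors: (0,1) for λ=5, (-1,0) for λ=3.
From the initial condition, c_1 = 5, c_2 = 1.
v(ln 2) = (5)(2^5)(1) + (1)(2^3)(0) = 160.

160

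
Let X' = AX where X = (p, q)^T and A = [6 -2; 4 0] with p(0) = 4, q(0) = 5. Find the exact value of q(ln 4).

A = [[6,-2],[4,0]]; eigenvalues λ = 4, 2.
Eigenvectors: (1,1) for λ=4, (-1,-2) for λ=2.
From the initial condition, c_1 = 3, c_2 = -1.
q(ln 4) = (3)(4^4)(1) + (-1)(4^2)(-2) = 800.

800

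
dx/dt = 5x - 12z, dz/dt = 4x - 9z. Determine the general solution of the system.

x(t) = 2c_1e^(-t) + 3c_2e^(-3t), z(t) = c_1e^(-t) + 2c_2e^(-3t)

Coefficient matrix A = [[5, -12], [4, -9]].
Characteristic polynomial det(A - λI) = λ^2 + 4λ + 3 = 0.
Eigenvalues λ = -1, -3.
For λ=-1: (A-λI) row 1 is [6, -12], so an eigenvector is (2, 1).
For λ=-3: (A-λI) row 1 is [8, -12], so an eigenvector is (3, 2).
General solution: c_1e^(-t)(2,1) + c_2e^(-3t)(3,2).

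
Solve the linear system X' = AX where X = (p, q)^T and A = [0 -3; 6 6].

Coefficient matrix A = [[0, -3], [6, 6]].
Characteristic polynomial det(A - λI) = λ^2 - 6λ + 18 = 0.
Eigenvalues λ = 3 ± 3i (complex conjugate pair).
For λ=3+3i: an eigenvector is (0,1) - i(-1,1) = (0 + i, 1 - i).
A real fundamental pair from Re and Im of e^((3+3i)t)v: X_1 = e^(3t)(cos(3t)·(0,1) + sin(3t)·(-1,1)), X_2 = e^(3t)(sin(3t)·(0,1) - cos(3t)·(-1,1)).
General solution: K_1X_1 + K_2X_2.

p(t) = -K_1e^(3t)sin(3t) + K_2e^(3t)cos(3t), q(t) = K_1e^(3t)sin(3t) + K_1e^(3t)cos(3t) + K_2e^(3t)sin(3t) - K_2e^(3t)cos(3t)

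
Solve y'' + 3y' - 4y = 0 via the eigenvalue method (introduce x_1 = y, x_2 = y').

Let x_1 = y, x_2 = y'. Then x_1' = x_2 and x_2' = 4x_1 - 3x_2.
A = [[0,1],[4,-3]]; det(A-λI) = λ^2 + 3λ - 4.
Eigenvalues λ = 1, -4 with eigenvectors (1,1), (1,-4).

y(t) = K_1e^(t) + K_2e^(-4t)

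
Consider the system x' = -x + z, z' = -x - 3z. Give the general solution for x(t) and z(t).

Coefficient matrix A = [[-1, 1], [-1, -3]].
Characteristic polynomial det(A - λI) = λ^2 + 4λ + 4 = 0.
Single eigenvalue λ = -2 with algebraic multiplicity 2.
Eigenvector v = (-1,1); generalized eigenvector w with (A-λI)w=v is (0,-1).
General solution: e^(-2t)[C_1·v + C_2·(t·v + w)].

x(t) = -C_1e^(-2t) - C_2te^(-2t), z(t) = C_1e^(-2t) + C_2te^(-2t) - C_2e^(-2t)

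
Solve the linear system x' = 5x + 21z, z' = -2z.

Coefficient matrix A = [[5, 21], [0, -2]].
Characteristic polynomial det(A - λI) = λ^2 - 3λ - 10 = 0.
Eigenvalues λ = -2, 5.
For λ=-2: (A-λI) row 1 is [7, 21], so an eigenvector is (3, -1).
For λ=5: (A-λI) row 1 is [0, 21], so an eigenvector is (-1, 0).
General solution: c_1e^(-2t)(3,-1) + c_2e^(5t)(-1,0).

x(t) = 3c_1e^(-2t) - c_2e^(5t), z(t) = -c_1e^(-2t)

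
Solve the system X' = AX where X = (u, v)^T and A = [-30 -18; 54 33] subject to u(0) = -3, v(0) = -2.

u(t) = 13e^(6t) - 16e^(-3t), v(t) = -26e^(6t) + 24e^(-3t)

Coefficient matrix A = [[-30, -18], [54, 33]].
Characteristic polynomial det(A - λI) = λ^2 - 3λ - 18 = 0.
Eigenvalues λ = 6, -3.
For λ=6: (A-λI) row 1 is [-36, -18], so an eigenvector is (-1, 2).
For λ=-3: (A-λI) row 1 is [-27, -18], so an eigenvector is (2, -3).
General solution: C_1e^(6t)(-1,2) + C_2e^(-3t)(2,-3).
Applying u(0)=-3, v(0)=-2 gives C_1=-13, C_2=-8.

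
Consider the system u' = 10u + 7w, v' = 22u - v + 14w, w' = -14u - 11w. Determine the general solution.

Coefficient matrix A = [[10, 0, 7], [22, -1, 14], [-14, 0, -11]].
det(A - λI) = 0 gives eigenvalues λ = 3, -4, -1.
For λ=3: eigenvector (1,2,-1).
For λ=-4: eigenvector (-1,-2,2).
For λ=-1: eigenvector (0,1,0).
General solution: c_1e^(3t)(1,2,-1) + c_2e^(-4t)(-1,-2,2) + c_3e^(-t)(0,1,0).

u(t) = c_1e^(3t) - c_2e^(-4t), v(t) = 2c_1e^(3t) - 2c_2e^(-4t) + c_3e^(-t), w(t) = -c_1e^(3t) + 2c_2e^(-4t)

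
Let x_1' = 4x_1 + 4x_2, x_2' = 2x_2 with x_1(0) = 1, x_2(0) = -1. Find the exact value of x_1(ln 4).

A = [[4,4],[0,2]]; eigenvalues λ = 4, 2.
Eigenvectors: (-1,0) for λ=4, (2,-1) for λ=2.
From the initial condition, c_1 = 1, c_2 = 1.
x_1(ln 4) = (1)(4^4)(-1) + (1)(4^2)(2) = -224.

-224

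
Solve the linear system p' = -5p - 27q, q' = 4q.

p(t) = -K_1e^(-5t) - 3K_2e^(4t), q(t) = K_2e^(4t)

Coefficient matrix A = [[-5, -27], [0, 4]].
Characteristic polynomial det(A - λI) = λ^2 + λ - 20 = 0.
Eigenvalues λ = -5, 4.
For λ=-5: (A-λI) row 1 is [0, -27], so an eigenvector is (-1, 0).
For λ=4: (A-λI) row 1 is [-9, -27], so an eigenvector is (-3, 1).
General solution: K_1e^(-5t)(-1,0) + K_2e^(4t)(-3,1).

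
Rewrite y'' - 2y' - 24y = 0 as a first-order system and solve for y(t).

Let x_1 = y, x_2 = y'. Then x_1' = x_2 and x_2' = 24x_1 + 2x_2.
A = [[0,1],[24,2]]; det(A-λI) = λ^2 - 2λ - 24.
Eigenvalues λ = -4, 6 with eigenvectors (1,-4), (1,6).

y(t) = K_1e^(-4t) + K_2e^(6t)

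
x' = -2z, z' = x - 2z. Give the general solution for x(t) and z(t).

Coefficient matrix A = [[0, -2], [1, -2]].
Characteristic polynomial det(A - λI) = λ^2 + 2λ + 2 = 0.
Eigenvalues λ = -1 ± i (complex conjugate pair).
For λ=-1+i: an eigenvector is (-1,-1) - i(1,0) = (-1 - i, -1).
A real fundamental pair from Re and Im of e^((-1+i)t)v: X_1 = e^(-t)(cos(t)·(-1,-1) + sin(t)·(1,0)), X_2 = e^(-t)(sin(t)·(-1,-1) - cos(t)·(1,0)).
General solution: C_1X_1 + C_2X_2.

x(t) = C_1e^(-t)sin(t) - C_1e^(-t)cos(t) - C_2e^(-t)sin(t) - C_2e^(-t)cos(t), z(t) = -C_1e^(-t)cos(t) - C_2e^(-t)sin(t)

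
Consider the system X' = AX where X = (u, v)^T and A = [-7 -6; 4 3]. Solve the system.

Coefficient matrix A = [[-7, -6], [4, 3]].
Characteristic polynomial det(A - λI) = λ^2 + 4λ + 3 = 0.
Eigenvalues λ = -1, -3.
For λ=-1: (A-λI) row 1 is [-6, -6], so an eigenvector is (-1, 1).
For λ=-3: (A-λI) row 1 is [-4, -6], so an eigenvector is (3, -2).
General solution: c_1e^(-t)(-1,1) + c_2e^(-3t)(3,-2).

u(t) = -c_1e^(-t) + 3c_2e^(-3t), v(t) = c_1e^(-t) - 2c_2e^(-3t)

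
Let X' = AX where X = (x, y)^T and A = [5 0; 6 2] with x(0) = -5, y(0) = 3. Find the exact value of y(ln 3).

-2313

A = [[5,0],[6,2]]; eigenvalues λ = 2, 5.
Eigenvectors: (0,1) for λ=2, (1,2) for λ=5.
From the initial condition, c_1 = 13, c_2 = -5.
y(ln 3) = (13)(3^2)(1) + (-5)(3^5)(2) = -2313.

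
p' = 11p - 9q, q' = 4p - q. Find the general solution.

p(t) = 3K_1e^(5t) + 3K_2te^(5t) - K_2e^(5t), q(t) = 2K_1e^(5t) + 2K_2te^(5t) - K_2e^(5t)

Coefficient matrix A = [[11, -9], [4, -1]].
Characteristic polynomial det(A - λI) = λ^2 - 10λ + 25 = 0.
Single eigenvalue λ = 5 with algebraic multiplicity 2.
Eigenvector v = (3,2); generalized eigenvector w with (A-λI)w=v is (-1,-1).
General solution: e^(5t)[K_1·v + K_2·(t·v + w)].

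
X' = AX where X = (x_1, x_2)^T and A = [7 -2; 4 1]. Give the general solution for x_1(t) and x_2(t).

x_1(t) = C_1e^(5t) - C_2e^(3t), x_2(t) = C_1e^(5t) - 2C_2e^(3t)

Coefficient matrix A = [[7, -2], [4, 1]].
Characteristic polynomial det(A - λI) = λ^2 - 8λ + 15 = 0.
Eigenvalues λ = 5, 3.
For λ=5: (A-λI) row 1 is [2, -2], so an eigenvector is (1, 1).
For λ=3: (A-λI) row 1 is [4, -2], so an eigenvector is (-1, -2).
General solution: C_1e^(5t)(1,1) + C_2e^(3t)(-1,-2).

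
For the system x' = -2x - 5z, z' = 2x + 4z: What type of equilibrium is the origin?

unstable spiral

A = [[-2,-5],[2,4]]; det(A-λI) = λ^2 - 2λ + 2.
λ = 1 ± i: positive real part.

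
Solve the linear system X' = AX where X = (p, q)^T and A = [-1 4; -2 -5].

Coefficient matrix A = [[-1, 4], [-2, -5]].
Characteristic polynomial det(A - λI) = λ^2 + 6λ + 13 = 0.
Eigenvalues λ = -3 ± 2i (complex conjugate pair).
For λ=-3+2i: an eigenvector is (-1,0) - i(-1,1) = (-1 + i, 0 - i).
A real fundamental pair from Re and Im of e^((-3+2i)t)v: X_1 = e^(-3t)(cos(2t)·(-1,0) + sin(2t)·(-1,1)), X_2 = e^(-3t)(sin(2t)·(-1,0) - cos(2t)·(-1,1)).
General solution: C_1X_1 + C_2X_2.

p(t) = -C_1e^(-3t)sin(2t) - C_1e^(-3t)cos(2t) - C_2e^(-3t)sin(2t) + C_2e^(-3t)cos(2t), q(t) = C_1e^(-3t)sin(2t) - C_2e^(-3t)cos(2t)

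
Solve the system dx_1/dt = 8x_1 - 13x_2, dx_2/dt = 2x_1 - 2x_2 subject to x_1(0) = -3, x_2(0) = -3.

x_1(t) = 24e^(3t)sin(t) - 3e^(3t)cos(t), x_2(t) = 9e^(3t)sin(t) - 3e^(3t)cos(t)

Coefficient matrix A = [[8, -13], [2, -2]].
Characteristic polynomial det(A - λI) = λ^2 - 6λ + 10 = 0.
Eigenvalues λ = 3 ± i (complex conjugate pair).
For λ=3+i: an eigenvector is (3,1) - i(2,1) = (3 - 2i, 1 - i).
A real fundamental pair from Re and Im of e^((3+i)t)v: X_1 = e^(3t)(cos(t)·(3,1) + sin(t)·(2,1)), X_2 = e^(3t)(sin(t)·(3,1) - cos(t)·(2,1)).
General solution: c_1X_1 + c_2X_2.
Applying x_1(0)=-3, x_2(0)=-3 gives c_1=3, c_2=6.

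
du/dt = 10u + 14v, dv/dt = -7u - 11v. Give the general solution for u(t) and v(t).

u(t) = c_1e^(-4t) + 2c_2e^(3t), v(t) = -c_1e^(-4t) - c_2e^(3t)

Coefficient matrix A = [[10, 14], [-7, -11]].
Characteristic polynomial det(A - λI) = λ^2 + λ - 12 = 0.
Eigenvalues λ = -4, 3.
For λ=-4: (A-λI) row 1 is [14, 14], so an eigenvector is (1, -1).
For λ=3: (A-λI) row 1 is [7, 14], so an eigenvector is (2, -1).
General solution: c_1e^(-4t)(1,-1) + c_2e^(3t)(2,-1).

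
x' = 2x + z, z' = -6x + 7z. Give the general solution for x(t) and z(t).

Coefficient matrix A = [[2, 1], [-6, 7]].
Characteristic polynomial det(A - λI) = λ^2 - 9λ + 20 = 0.
Eigenvalues λ = 4, 5.
For λ=4: (A-λI) row 1 is [-2, 1], so an eigenvector is (1, 2).
For λ=5: (A-λI) row 1 is [-3, 1], so an eigenvector is (1, 3).
General solution: K_1e^(4t)(1,2) + K_2e^(5t)(1,3).

x(t) = K_1e^(4t) + K_2e^(5t), z(t) = 2K_1e^(4t) + 3K_2e^(5t)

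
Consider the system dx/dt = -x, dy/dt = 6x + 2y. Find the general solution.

Coefficient matrix A = [[-1, 0], [6, 2]].
Characteristic polynomial det(A - λI) = λ^2 - λ - 2 = 0.
Eigenvalues λ = 2, -1.
For λ=2: (A-λI) row 1 is [-3, 0], so an eigenvector is (0, -1).
For λ=-1: (A-λI) row 2 is [6, 3], so an eigenvector is (1, -2).
General solution: C_1e^(2t)(0,-1) + C_2e^(-t)(1,-2).

x(t) = C_2e^(-t), y(t) = -C_1e^(2t) - 2C_2e^(-t)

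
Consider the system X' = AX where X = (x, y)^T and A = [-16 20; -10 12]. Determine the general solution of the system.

x(t) = 3K_1e^(-2t)sin(2t) + K_1e^(-2t)cos(2t) + K_2e^(-2t)sin(2t) - 3K_2e^(-2t)cos(2t), y(t) = 2K_1e^(-2t)sin(2t) + K_1e^(-2t)cos(2t) + K_2e^(-2t)sin(2t) - 2K_2e^(-2t)cos(2t)

Coefficient matrix A = [[-16, 20], [-10, 12]].
Characteristic polynomial det(A - λI) = λ^2 + 4λ + 8 = 0.
Eigenvalues λ = -2 ± 2i (complex conjugate pair).
For λ=-2+2i: an eigenvector is (1,1) - i(3,2) = (1 - 3i, 1 - 2i).
A real fundamental pair from Re and Im of e^((-2+2i)t)v: X_1 = e^(-2t)(cos(2t)·(1,1) + sin(2t)·(3,2)), X_2 = e^(-2t)(sin(2t)·(1,1) - cos(2t)·(3,2)).
General solution: K_1X_1 + K_2X_2.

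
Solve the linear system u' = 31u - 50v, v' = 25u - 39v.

Coefficient matrix A = [[31, -50], [25, -39]].
Characteristic polynomial det(A - λI) = λ^2 + 8λ + 41 = 0.
Eigenvalues λ = -4 ± 5i (complex conjugate pair).
For λ=-4+5i: an eigenvector is (3,2) - i(1,1) = (3 - i, 2 - i).
A real fundamental pair from Re and Im of e^((-4+5i)t)v: X_1 = e^(-4t)(cos(5t)·(3,2) + sin(5t)·(1,1)), X_2 = e^(-4t)(sin(5t)·(3,2) - cos(5t)·(1,1)).
General solution: K_1X_1 + K_2X_2.

u(t) = K_1e^(-4t)sin(5t) + 3K_1e^(-4t)cos(5t) + 3K_2e^(-4t)sin(5t) - K_2e^(-4t)cos(5t), v(t) = K_1e^(-4t)sin(5t) + 2K_1e^(-4t)cos(5t) + 2K_2e^(-4t)sin(5t) - K_2e^(-4t)cos(5t)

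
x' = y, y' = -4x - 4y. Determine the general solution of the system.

Coefficient matrix A = [[0, 1], [-4, -4]].
Characteristic polynomial det(A - λI) = λ^2 + 4λ + 4 = 0.
Single eigenvalue λ = -2 with algebraic multiplicity 2.
Eigenvector v = (1,-2); generalized eigenvector w with (A-λI)w=v is (0,1).
General solution: e^(-2t)[K_1·v + K_2·(t·v + w)].

x(t) = K_1e^(-2t) + K_2te^(-2t), y(t) = -2K_1e^(-2t) - 2K_2te^(-2t) + K_2e^(-2t)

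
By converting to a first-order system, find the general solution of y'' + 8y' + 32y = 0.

Let x_1 = y, x_2 = y'. Then x_1' = x_2 and x_2' = -32x_1 - 8x_2.
A = [[0,1],[-32,-8]]; det(A-λI) = λ^2 + 8λ + 32.
Eigenvalues λ = -4 ± 4i.

y(t) = K_1e^(-4t)cos(4t) + K_2e^(-4t)sin(4t)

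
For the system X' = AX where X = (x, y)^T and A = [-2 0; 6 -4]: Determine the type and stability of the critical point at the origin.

stable node

A = [[-2,0],[6,-4]]; det(A-λI) = λ^2 + 6λ + 8.
λ = -2, -4: both negative.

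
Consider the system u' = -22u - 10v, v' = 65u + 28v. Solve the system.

u(t) = -c_1e^(3t)sin(5t) - c_1e^(3t)cos(5t) - c_2e^(3t)sin(5t) + c_2e^(3t)cos(5t), v(t) = 2c_1e^(3t)sin(5t) + 3c_1e^(3t)cos(5t) + 3c_2e^(3t)sin(5t) - 2c_2e^(3t)cos(5t)

Coefficient matrix A = [[-22, -10], [65, 28]].
Characteristic polynomial det(A - λI) = λ^2 - 6λ + 34 = 0.
Eigenvalues λ = 3 ± 5i (complex conjugate pair).
For λ=3+5i: an eigenvector is (-1,3) - i(-1,2) = (-1 + i, 3 - 2i).
A real fundamental pair from Re and Im of e^((3+5i)t)v: X_1 = e^(3t)(cos(5t)·(-1,3) + sin(5t)·(-1,2)), X_2 = e^(3t)(sin(5t)·(-1,3) - cos(5t)·(-1,2)).
General solution: c_1X_1 + c_2X_2.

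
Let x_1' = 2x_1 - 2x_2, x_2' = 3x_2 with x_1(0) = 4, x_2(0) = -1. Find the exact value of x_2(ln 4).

-64

A = [[2,-2],[0,3]]; eigenvalues λ = 3, 2.
Eigenvectors: (2,-1) for λ=3, (1,0) for λ=2.
From the initial condition, c_1 = 1, c_2 = 2.
x_2(ln 4) = (1)(4^3)(-1) + (2)(4^2)(0) = -64.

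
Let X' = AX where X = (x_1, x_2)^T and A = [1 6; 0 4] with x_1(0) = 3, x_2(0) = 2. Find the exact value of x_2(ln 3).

162

A = [[1,6],[0,4]]; eigenvalues λ = 4, 1.
Eigenvectors: (2,1) for λ=4, (1,0) for λ=1.
From the initial condition, c_1 = 2, c_2 = -1.
x_2(ln 3) = (2)(3^4)(1) + (-1)(3^1)(0) = 162.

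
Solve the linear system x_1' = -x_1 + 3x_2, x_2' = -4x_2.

Coefficient matrix A = [[-1, 3], [0, -4]].
Characteristic polynomial det(A - λI) = λ^2 + 5λ + 4 = 0.
Eigenvalues λ = -1, -4.
For λ=-1: (A-λI) row 1 is [0, 3], so an eigenvector is (1, 0).
For λ=-4: (A-λI) row 1 is [3, 3], so an eigenvector is (1, -1).
General solution: c_1e^(-t)(1,0) + c_2e^(-4t)(1,-1).

x_1(t) = c_1e^(-t) + c_2e^(-4t), x_2(t) = -c_2e^(-4t)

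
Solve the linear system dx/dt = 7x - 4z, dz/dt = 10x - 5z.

Coefficient matrix A = [[7, -4], [10, -5]].
Characteristic polynomial det(A - λI) = λ^2 - 2λ + 5 = 0.
Eigenvalues λ = 1 ± 2i (complex conjugate pair).
For λ=1+2i: an eigenvector is (-1,-2) - i(1,1) = (-1 - i, -2 - i).
A real fundamental pair from Re and Im of e^((1+2i)t)v: X_1 = e^(t)(cos(2t)·(-1,-2) + sin(2t)·(1,1)), X_2 = e^(t)(sin(2t)·(-1,-2) - cos(2t)·(1,1)).
General solution: C_1X_1 + C_2X_2.

x(t) = C_1e^(t)sin(2t) - C_1e^(t)cos(2t) - C_2e^(t)sin(2t) - C_2e^(t)cos(2t), z(t) = C_1e^(t)sin(2t) - 2C_1e^(t)cos(2t) - 2C_2e^(t)sin(2t) - C_2e^(t)cos(2t)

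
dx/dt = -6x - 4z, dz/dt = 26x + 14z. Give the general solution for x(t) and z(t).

x(t) = -K_1e^(4t)sin(2t) - K_1e^(4t)cos(2t) - K_2e^(4t)sin(2t) + K_2e^(4t)cos(2t), z(t) = 2K_1e^(4t)sin(2t) + 3K_1e^(4t)cos(2t) + 3K_2e^(4t)sin(2t) - 2K_2e^(4t)cos(2t)

Coefficient matrix A = [[-6, -4], [26, 14]].
Characteristic polynomial det(A - λI) = λ^2 - 8λ + 20 = 0.
Eigenvalues λ = 4 ± 2i (complex conjugate pair).
For λ=4+2i: an eigenvector is (-1,3) - i(-1,2) = (-1 + i, 3 - 2i).
A real fundamental pair from Re and Im of e^((4+2i)t)v: X_1 = e^(4t)(cos(2t)·(-1,3) + sin(2t)·(-1,2)), X_2 = e^(4t)(sin(2t)·(-1,3) - cos(2t)·(-1,2)).
General solution: K_1X_1 + K_2X_2.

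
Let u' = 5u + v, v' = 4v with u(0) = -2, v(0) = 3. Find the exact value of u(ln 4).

A = [[5,1],[0,4]]; eigenvalues λ = 5, 4.
Eigenvectors: (-1,0) for λ=5, (1,-1) for λ=4.
From the initial condition, c_1 = -1, c_2 = -3.
u(ln 4) = (-1)(4^5)(-1) + (-3)(4^4)(1) = 256.

256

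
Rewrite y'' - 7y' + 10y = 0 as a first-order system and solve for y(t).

Let x_1 = y, x_2 = y'. Then x_1' = x_2 and x_2' = -10x_1 + 7x_2.
A = [[0,1],[-10,7]]; det(A-λI) = λ^2 - 7λ + 10.
Eigenvalues λ = 5, 2 with eigenvectors (1,5), (1,2).

y(t) = C_1e^(5t) + C_2e^(2t)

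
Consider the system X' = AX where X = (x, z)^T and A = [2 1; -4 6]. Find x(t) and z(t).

Coefficient matrix A = [[2, 1], [-4, 6]].
Characteristic polynomial det(A - λI) = λ^2 - 8λ + 16 = 0.
Single eigenvalue λ = 4 with algebraic multiplicity 2.
Eigenvector v = (1,2); generalized eigenvector w with (A-λI)w=v is (0,1).
General solution: e^(4t)[c_1·v + c_2·(t·v + w)].

x(t) = c_1e^(4t) + c_2te^(4t), z(t) = 2c_1e^(4t) + 2c_2te^(4t) + c_2e^(4t)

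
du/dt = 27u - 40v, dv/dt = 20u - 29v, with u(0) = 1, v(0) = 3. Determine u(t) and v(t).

Coefficient matrix A = [[27, -40], [20, -29]].
Characteristic polynomial det(A - λI) = λ^2 + 2λ + 17 = 0.
Eigenvalues λ = -1 ± 4i (complex conjugate pair).
For λ=-1+4i: an eigenvector is (-1,-1) - i(3,2) = (-1 - 3i, -1 - 2i).
A real fundamental pair from Re and Im of e^((-1+4i)t)v: X_1 = e^(-t)(cos(4t)·(-1,-1) + sin(4t)·(3,2)), X_2 = e^(-t)(sin(4t)·(-1,-1) - cos(4t)·(3,2)).
General solution: K_1X_1 + K_2X_2.
Applying u(0)=1, v(0)=3 gives K_1=-7, K_2=2.

u(t) = -23e^(-t)sin(4t) + e^(-t)cos(4t), v(t) = -16e^(-t)sin(4t) + 3e^(-t)cos(4t)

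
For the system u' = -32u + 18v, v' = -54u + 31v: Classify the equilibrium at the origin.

A = [[-32,18],[-54,31]]; det(A-λI) = λ^2 + λ - 20.
λ = 4, -5: opposite signs.

saddle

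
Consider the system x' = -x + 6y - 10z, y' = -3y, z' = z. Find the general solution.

Coefficient matrix A = [[-1, 6, -10], [0, -3, 0], [0, 0, 1]].
det(A - λI) = 0 gives eigenvalues λ = -1, -3, 1.
For λ=-1: eigenvector (1,0,0).
For λ=-3: eigenvector (-3,1,0).
For λ=1: eigenvector (-5,0,1).
General solution: C_1e^(-t)(1,0,0) + C_2e^(-3t)(-3,1,0) + C_3e^(t)(-5,0,1).

x(t) = C_1e^(-t) - 3C_2e^(-3t) - 5C_3e^(t), y(t) = C_2e^(-3t), z(t) = C_3e^(t)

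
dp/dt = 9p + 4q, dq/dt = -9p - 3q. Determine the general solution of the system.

Coefficient matrix A = [[9, 4], [-9, -3]].
Characteristic polynomial det(A - λI) = λ^2 - 6λ + 9 = 0.
Single eigenvalue λ = 3 with algebraic multiplicity 2.
Eigenvector v = (-2,3); generalized eigenvector w with (A-λI)w=v is (-1,1).
General solution: e^(3t)[c_1·v + c_2·(t·v + w)].

p(t) = -2c_1e^(3t) - 2c_2te^(3t) - c_2e^(3t), q(t) = 3c_1e^(3t) + 3c_2te^(3t) + c_2e^(3t)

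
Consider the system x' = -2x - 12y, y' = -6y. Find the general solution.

x(t) = -c_1e^(-2t) - 3c_2e^(-6t), y(t) = -c_2e^(-6t)

Coefficient matrix A = [[-2, -12], [0, -6]].
Characteristic polynomial det(A - λI) = λ^2 + 8λ + 12 = 0.
Eigenvalues λ = -2, -6.
For λ=-2: (A-λI) row 1 is [0, -12], so an eigenvector is (-1, 0).
For λ=-6: (A-λI) row 1 is [4, -12], so an eigenvector is (-3, -1).
General solution: c_1e^(-2t)(-1,0) + c_2e^(-6t)(-3,-1).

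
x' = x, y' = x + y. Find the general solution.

x(t) = K_2e^(t), y(t) = K_1e^(t) + K_2te^(t) + 3K_2e^(t)

Coefficient matrix A = [[1, 0], [1, 1]].
Characteristic polynomial det(A - λI) = λ^2 - 2λ + 1 = 0.
Single eigenvalue λ = 1 with algebraic multiplicity 2.
Eigenvector v = (0,1); generalized eigenvector w with (A-λI)w=v is (1,3).
General solution: e^(t)[K_1·v + K_2·(t·v + w)].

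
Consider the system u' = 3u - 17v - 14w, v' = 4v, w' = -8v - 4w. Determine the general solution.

u(t) = K_1e^(3t) + 3K_2e^(4t) + 2K_3e^(-4t), v(t) = -K_2e^(4t), w(t) = K_2e^(4t) + K_3e^(-4t)

Coefficient matrix A = [[3, -17, -14], [0, 4, 0], [0, -8, -4]].
det(A - λI) = 0 gives eigenvalues λ = 3, 4, -4.
For λ=3: eigenvector (1,0,0).
For λ=4: eigenvector (3,-1,1).
For λ=-4: eigenvector (2,0,1).
General solution: K_1e^(3t)(1,0,0) + K_2e^(4t)(3,-1,1) + K_3e^(-4t)(2,0,1).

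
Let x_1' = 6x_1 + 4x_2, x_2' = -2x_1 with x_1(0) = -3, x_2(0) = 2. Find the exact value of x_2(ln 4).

A = [[6,4],[-2,0]]; eigenvalues λ = 2, 4.
Eigenvectors: (1,-1) for λ=2, (-2,1) for λ=4.
From the initial condition, c_1 = -1, c_2 = 1.
x_2(ln 4) = (-1)(4^2)(-1) + (1)(4^4)(1) = 272.

272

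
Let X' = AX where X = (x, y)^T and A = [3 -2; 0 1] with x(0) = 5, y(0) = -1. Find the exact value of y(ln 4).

-4

A = [[3,-2],[0,1]]; eigenvalues λ = 3, 1.
Eigenvectors: (1,0) for λ=3, (-1,-1) for λ=1.
From the initial condition, c_1 = 6, c_2 = 1.
y(ln 4) = (6)(4^3)(0) + (1)(4^1)(-1) = -4.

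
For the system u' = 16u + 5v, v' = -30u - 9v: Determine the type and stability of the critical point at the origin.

A = [[16,5],[-30,-9]]; det(A-λI) = λ^2 - 7λ + 6.
λ = 1, 6: both positive.

unstable node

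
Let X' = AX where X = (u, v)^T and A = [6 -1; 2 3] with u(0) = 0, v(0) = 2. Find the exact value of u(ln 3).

A = [[6,-1],[2,3]]; eigenvalues λ = 5, 4.
Eigenvectors: (1,1) for λ=5, (-1,-2) for λ=4.
From the initial condition, c_1 = -2, c_2 = -2.
u(ln 3) = (-2)(3^5)(1) + (-2)(3^4)(-1) = -324.

-324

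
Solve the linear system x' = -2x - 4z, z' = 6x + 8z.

Coefficient matrix A = [[-2, -4], [6, 8]].
Characteristic polynomial det(A - λI) = λ^2 - 6λ + 8 = 0.
Eigenvalues λ = 2, 4.
For λ=2: (A-λI) row 1 is [-4, -4], so an eigenvector is (1, -1).
For λ=4: (A-λI) row 1 is [-6, -4], so an eigenvector is (-2, 3).
General solution: c_1e^(2t)(1,-1) + c_2e^(4t)(-2,3).

x(t) = c_1e^(2t) - 2c_2e^(4t), z(t) = -c_1e^(2t) + 3c_2e^(4t)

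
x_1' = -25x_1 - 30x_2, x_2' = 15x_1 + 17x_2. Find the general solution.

x_1(t) = -3C_1e^(-4t)sin(3t) - C_1e^(-4t)cos(3t) - C_2e^(-4t)sin(3t) + 3C_2e^(-4t)cos(3t), x_2(t) = 2C_1e^(-4t)sin(3t) + C_1e^(-4t)cos(3t) + C_2e^(-4t)sin(3t) - 2C_2e^(-4t)cos(3t)

Coefficient matrix A = [[-25, -30], [15, 17]].
Characteristic polynomial det(A - λI) = λ^2 + 8λ + 25 = 0.
Eigenvalues λ = -4 ± 3i (complex conjugate pair).
For λ=-4+3i: an eigenvector is (-1,1) - i(-3,2) = (-1 + 3i, 1 - 2i).
A real fundamental pair from Re and Im of e^((-4+3i)t)v: X_1 = e^(-4t)(cos(3t)·(-1,1) + sin(3t)·(-3,2)), X_2 = e^(-4t)(sin(3t)·(-1,1) - cos(3t)·(-3,2)).
General solution: C_1X_1 + C_2X_2.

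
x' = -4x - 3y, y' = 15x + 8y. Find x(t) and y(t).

x(t) = K_1e^(2t)cos(3t) + K_2e^(2t)sin(3t), y(t) = K_1e^(2t)sin(3t) - 2K_1e^(2t)cos(3t) - 2K_2e^(2t)sin(3t) - K_2e^(2t)cos(3t)

Coefficient matrix A = [[-4, -3], [15, 8]].
Characteristic polynomial det(A - λI) = λ^2 - 4λ + 13 = 0.
Eigenvalues λ = 2 ± 3i (complex conjugate pair).
For λ=2+3i: an eigenvector is (1,-2) - i(0,1) = (1, -2 - i).
A real fundamental pair from Re and Im of e^((2+3i)t)v: X_1 = e^(2t)(cos(3t)·(1,-2) + sin(3t)·(0,1)), X_2 = e^(2t)(sin(3t)·(1,-2) - cos(3t)·(0,1)).
General solution: K_1X_1 + K_2X_2.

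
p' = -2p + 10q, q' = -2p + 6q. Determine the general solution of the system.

Coefficient matrix A = [[-2, 10], [-2, 6]].
Characteristic polynomial det(A - λI) = λ^2 - 4λ + 8 = 0.
Eigenvalues λ = 2 ± 2i (complex conjugate pair).
For λ=2+2i: an eigenvector is (-2,-1) - i(-1,0) = (-2 + i, -1).
A real fundamental pair from Re and Im of e^((2+2i)t)v: X_1 = e^(2t)(cos(2t)·(-2,-1) + sin(2t)·(-1,0)), X_2 = e^(2t)(sin(2t)·(-2,-1) - cos(2t)·(-1,0)).
General solution: c_1X_1 + c_2X_2.

p(t) = -c_1e^(2t)sin(2t) - 2c_1e^(2t)cos(2t) - 2c_2e^(2t)sin(2t) + c_2e^(2t)cos(2t), q(t) = -c_1e^(2t)cos(2t) - c_2e^(2t)sin(2t)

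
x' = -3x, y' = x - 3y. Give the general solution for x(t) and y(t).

x(t) = K_2e^(-3t), y(t) = K_1e^(-3t) + K_2te^(-3t) - 2K_2e^(-3t)

Coefficient matrix A = [[-3, 0], [1, -3]].
Characteristic polynomial det(A - λI) = λ^2 + 6λ + 9 = 0.
Single eigenvalue λ = -3 with algebraic multiplicity 2.
Eigenvector v = (0,1); generalized eigenvector w with (A-λI)w=v is (1,-2).
General solution: e^(-3t)[K_1·v + K_2·(t·v + w)].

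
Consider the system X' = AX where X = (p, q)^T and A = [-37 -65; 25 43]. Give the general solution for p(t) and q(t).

p(t) = -3C_1e^(3t)sin(5t) + 2C_1e^(3t)cos(5t) + 2C_2e^(3t)sin(5t) + 3C_2e^(3t)cos(5t), q(t) = 2C_1e^(3t)sin(5t) - C_1e^(3t)cos(5t) - C_2e^(3t)sin(5t) - 2C_2e^(3t)cos(5t)

Coefficient matrix A = [[-37, -65], [25, 43]].
Characteristic polynomial det(A - λI) = λ^2 - 6λ + 34 = 0.
Eigenvalues λ = 3 ± 5i (complex conjugate pair).
For λ=3+5i: an eigenvector is (2,-1) - i(-3,2) = (2 + 3i, -1 - 2i).
A real fundamental pair from Re and Im of e^((3+5i)t)v: X_1 = e^(3t)(cos(5t)·(2,-1) + sin(5t)·(-3,2)), X_2 = e^(3t)(sin(5t)·(2,-1) - cos(5t)·(-3,2)).
General solution: C_1X_1 + C_2X_2.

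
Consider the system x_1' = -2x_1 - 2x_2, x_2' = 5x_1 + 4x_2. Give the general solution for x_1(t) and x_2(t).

x_1(t) = c_1e^(t)sin(t) + c_1e^(t)cos(t) + c_2e^(t)sin(t) - c_2e^(t)cos(t), x_2(t) = -c_1e^(t)sin(t) - 2c_1e^(t)cos(t) - 2c_2e^(t)sin(t) + c_2e^(t)cos(t)

Coefficient matrix A = [[-2, -2], [5, 4]].
Characteristic polynomial det(A - λI) = λ^2 - 2λ + 2 = 0.
Eigenvalues λ = 1 ± i (complex conjugate pair).
For λ=1+i: an eigenvector is (1,-2) - i(1,-1) = (1 - i, -2 + i).
A real fundamental pair from Re and Im of e^((1+i)t)v: X_1 = e^(t)(cos(t)·(1,-2) + sin(t)·(1,-1)), X_2 = e^(t)(sin(t)·(1,-2) - cos(t)·(1,-1)).
General solution: c_1X_1 + c_2X_2.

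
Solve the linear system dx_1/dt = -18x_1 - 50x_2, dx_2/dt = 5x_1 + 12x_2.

x_1(t) = -K_1e^(-3t)sin(5t) - 3K_1e^(-3t)cos(5t) - 3K_2e^(-3t)sin(5t) + K_2e^(-3t)cos(5t), x_2(t) = K_1e^(-3t)cos(5t) + K_2e^(-3t)sin(5t)

Coefficient matrix A = [[-18, -50], [5, 12]].
Characteristic polynomial det(A - λI) = λ^2 + 6λ + 34 = 0.
Eigenvalues λ = -3 ± 5i (complex conjugate pair).
For λ=-3+5i: an eigenvector is (-3,1) - i(-1,0) = (-3 + i, 1).
A real fundamental pair from Re and Im of e^((-3+5i)t)v: X_1 = e^(-3t)(cos(5t)·(-3,1) + sin(5t)·(-1,0)), X_2 = e^(-3t)(sin(5t)·(-3,1) - cos(5t)·(-1,0)).
General solution: K_1X_1 + K_2X_2.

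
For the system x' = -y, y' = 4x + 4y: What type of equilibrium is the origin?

A = [[0,-1],[4,4]]; det(A-λI) = λ^2 - 4λ + 4.
repeated λ = 2 with a single eigenvector.

unstable improper node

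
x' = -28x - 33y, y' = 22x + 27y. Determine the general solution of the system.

x(t) = K_1e^(5t) + 3K_2e^(-6t), y(t) = -K_1e^(5t) - 2K_2e^(-6t)

Coefficient matrix A = [[-28, -33], [22, 27]].
Characteristic polynomial det(A - λI) = λ^2 + λ - 30 = 0.
Eigenvalues λ = 5, -6.
For λ=5: (A-λI) row 1 is [-33, -33], so an eigenvector is (1, -1).
For λ=-6: (A-λI) row 1 is [-22, -33], so an eigenvector is (3, -2).
General solution: K_1e^(5t)(1,-1) + K_2e^(-6t)(3,-2).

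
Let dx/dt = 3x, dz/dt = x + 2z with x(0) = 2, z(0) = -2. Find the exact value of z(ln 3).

A = [[3,0],[1,2]]; eigenvalues λ = 2, 3.
Eigenvectors: (0,1) for λ=2, (-1,-1) for λ=3.
From the initial condition, c_1 = -4, c_2 = -2.
z(ln 3) = (-4)(3^2)(1) + (-2)(3^3)(-1) = 18.

18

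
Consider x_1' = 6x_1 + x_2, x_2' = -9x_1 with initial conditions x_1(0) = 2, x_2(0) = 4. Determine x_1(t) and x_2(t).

x_1(t) = 10te^(3t) + 2e^(3t), x_2(t) = -30te^(3t) + 4e^(3t)

Coefficient matrix A = [[6, 1], [-9, 0]].
Characteristic polynomial det(A - λI) = λ^2 - 6λ + 9 = 0.
Single eigenvalue λ = 3 with algebraic multiplicity 2.
Eigenvector v = (1,-3); generalized eigenvector w with (A-λI)w=v is (0,1).
General solution: e^(3t)[c_1·v + c_2·(t·v + w)].
Applying x_1(0)=2, x_2(0)=4 gives c_1=2, c_2=10.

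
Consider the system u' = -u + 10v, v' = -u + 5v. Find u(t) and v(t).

Coefficient matrix A = [[-1, 10], [-1, 5]].
Characteristic polynomial det(A - λI) = λ^2 - 4λ + 5 = 0.
Eigenvalues λ = 2 ± i (complex conjugate pair).
For λ=2+i: an eigenvector is (-1,0) - i(3,1) = (-1 - 3i, 0 - i).
A real fundamental pair from Re and Im of e^((2+i)t)v: X_1 = e^(2t)(cos(t)·(-1,0) + sin(t)·(3,1)), X_2 = e^(2t)(sin(t)·(-1,0) - cos(t)·(3,1)).
General solution: K_1X_1 + K_2X_2.

u(t) = 3K_1e^(2t)sin(t) - K_1e^(2t)cos(t) - K_2e^(2t)sin(t) - 3K_2e^(2t)cos(t), v(t) = K_1e^(2t)sin(t) - K_2e^(2t)cos(t)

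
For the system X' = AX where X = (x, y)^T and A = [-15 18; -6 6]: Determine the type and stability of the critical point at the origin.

stable node

A = [[-15,18],[-6,6]]; det(A-λI) = λ^2 + 9λ + 18.
λ = -6, -3: both negative.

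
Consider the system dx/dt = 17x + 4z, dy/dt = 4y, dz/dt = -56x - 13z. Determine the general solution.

Coefficient matrix A = [[17, 0, 4], [0, 4, 0], [-56, 0, -13]].
det(A - λI) = 0 gives eigenvalues λ = 1, 4, 3.
For λ=1: eigenvector (1,0,-4).
For λ=4: eigenvector (0,1,0).
For λ=3: eigenvector (2,0,-7).
General solution: C_1e^(t)(1,0,-4) + C_2e^(4t)(0,1,0) + C_3e^(3t)(2,0,-7).

x(t) = C_1e^(t) + 2C_3e^(3t), y(t) = C_2e^(4t), z(t) = -4C_1e^(t) - 7C_3e^(3t)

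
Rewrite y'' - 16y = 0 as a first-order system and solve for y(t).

y(t) = c_1e^(4t) + c_2e^(-4t)

Let x_1 = y, x_2 = y'. Then x_1' = x_2 and x_2' = 16x_1.
A = [[0,1],[16,0]]; det(A-λI) = λ^2 - 16.
Eigenvalues λ = 4, -4 with eigenvectors (1,4), (1,-4).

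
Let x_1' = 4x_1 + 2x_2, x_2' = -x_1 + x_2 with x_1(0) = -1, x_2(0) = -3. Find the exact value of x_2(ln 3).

45

A = [[4,2],[-1,1]]; eigenvalues λ = 3, 2.
Eigenvectors: (2,-1) for λ=3, (1,-1) for λ=2.
From the initial condition, c_1 = -4, c_2 = 7.
x_2(ln 3) = (-4)(3^3)(-1) + (7)(3^2)(-1) = 45.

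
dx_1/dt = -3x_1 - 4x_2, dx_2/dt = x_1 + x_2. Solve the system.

x_1(t) = 2C_1e^(-t) + 2C_2te^(-t) - C_2e^(-t), x_2(t) = -C_1e^(-t) - C_2te^(-t)

Coefficient matrix A = [[-3, -4], [1, 1]].
Characteristic polynomial det(A - λI) = λ^2 + 2λ + 1 = 0.
Single eigenvalue λ = -1 with algebraic multiplicity 2.
Eigenvector v = (2,-1); generalized eigenvector w with (A-λI)w=v is (-1,0).
General solution: e^(-t)[C_1·v + C_2·(t·v + w)].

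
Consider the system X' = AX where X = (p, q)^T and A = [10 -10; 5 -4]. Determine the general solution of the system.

p(t) = 3K_1e^(3t)sin(t) - K_1e^(3t)cos(t) - K_2e^(3t)sin(t) - 3K_2e^(3t)cos(t), q(t) = 2K_1e^(3t)sin(t) - K_1e^(3t)cos(t) - K_2e^(3t)sin(t) - 2K_2e^(3t)cos(t)

Coefficient matrix A = [[10, -10], [5, -4]].
Characteristic polynomial det(A - λI) = λ^2 - 6λ + 10 = 0.
Eigenvalues λ = 3 ± i (complex conjugate pair).
For λ=3+i: an eigenvector is (-1,-1) - i(3,2) = (-1 - 3i, -1 - 2i).
A real fundamental pair from Re and Im of e^((3+i)t)v: X_1 = e^(3t)(cos(t)·(-1,-1) + sin(t)·(3,2)), X_2 = e^(3t)(sin(t)·(-1,-1) - cos(t)·(3,2)).
General solution: K_1X_1 + K_2X_2.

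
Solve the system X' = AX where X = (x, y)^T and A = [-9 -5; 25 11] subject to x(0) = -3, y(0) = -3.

Coefficient matrix A = [[-9, -5], [25, 11]].
Characteristic polynomial det(A - λI) = λ^2 - 2λ + 26 = 0.
Eigenvalues λ = 1 ± 5i (complex conjugate pair).
For λ=1+5i: an eigenvector is (1,-2) - i(0,1) = (1, -2 - i).
A real fundamental pair from Re and Im of e^((1+5i)t)v: X_1 = e^(t)(cos(5t)·(1,-2) + sin(5t)·(0,1)), X_2 = e^(t)(sin(5t)·(1,-2) - cos(5t)·(0,1)).
General solution: c_1X_1 + c_2X_2.
Applying x(0)=-3, y(0)=-3 gives c_1=-3, c_2=9.

x(t) = 9e^(t)sin(5t) - 3e^(t)cos(5t), y(t) = -21e^(t)sin(5t) - 3e^(t)cos(5t)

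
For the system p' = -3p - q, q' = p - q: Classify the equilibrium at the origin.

stable improper node

A = [[-3,-1],[1,-1]]; det(A-λI) = λ^2 + 4λ + 4.
repeated λ = -2 with a single eigenvector.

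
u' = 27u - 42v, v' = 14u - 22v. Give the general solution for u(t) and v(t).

Coefficient matrix A = [[27, -42], [14, -22]].
Characteristic polynomial det(A - λI) = λ^2 - 5λ - 6 = 0.
Eigenvalues λ = 6, -1.
For λ=6: (A-λI) row 1 is [21, -42], so an eigenvector is (2, 1).
For λ=-1: (A-λI) row 1 is [28, -42], so an eigenvector is (3, 2).
General solution: C_1e^(6t)(2,1) + C_2e^(-t)(3,2).

u(t) = 2C_1e^(6t) + 3C_2e^(-t), v(t) = C_1e^(6t) + 2C_2e^(-t)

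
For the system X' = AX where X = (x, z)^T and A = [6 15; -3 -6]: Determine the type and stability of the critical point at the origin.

center

A = [[6,15],[-3,-6]]; det(A-λI) = λ^2 + 9.
λ = 0 ± 3i: zero real part.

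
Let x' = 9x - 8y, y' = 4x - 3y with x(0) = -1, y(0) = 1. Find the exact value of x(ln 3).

-963

A = [[9,-8],[4,-3]]; eigenvalues λ = 5, 1.
Eigenvectors: (-2,-1) for λ=5, (-1,-1) for λ=1.
From the initial condition, c_1 = 2, c_2 = -3.
x(ln 3) = (2)(3^5)(-2) + (-3)(3^1)(-1) = -963.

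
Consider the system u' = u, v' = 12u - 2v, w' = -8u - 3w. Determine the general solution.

Coefficient matrix A = [[1, 0, 0], [12, -2, 0], [-8, 0, -3]].
det(A - λI) = 0 gives eigenvalues λ = -3, -2, 1.
For λ=-3: eigenvector (0,0,1).
For λ=-2: eigenvector (0,1,0).
For λ=1: eigenvector (1,4,-2).
General solution: K_1e^(-3t)(0,0,1) + K_2e^(-2t)(0,1,0) + K_3e^(t)(1,4,-2).

u(t) = K_3e^(t), v(t) = K_2e^(-2t) + 4K_3e^(t), w(t) = K_1e^(-3t) - 2K_3e^(t)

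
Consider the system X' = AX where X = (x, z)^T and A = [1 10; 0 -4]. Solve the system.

Coefficient matrix A = [[1, 10], [0, -4]].
Characteristic polynomial det(A - λI) = λ^2 + 3λ - 4 = 0.
Eigenvalues λ = -4, 1.
For λ=-4: (A-λI) row 1 is [5, 10], so an eigenvector is (-2, 1).
For λ=1: (A-λI) row 1 is [0, 10], so an eigenvector is (-1, 0).
General solution: K_1e^(-4t)(-2,1) + K_2e^(t)(-1,0).

x(t) = -2K_1e^(-4t) - K_2e^(t), z(t) = K_1e^(-4t)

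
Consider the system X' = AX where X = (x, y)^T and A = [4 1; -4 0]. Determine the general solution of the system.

Coefficient matrix A = [[4, 1], [-4, 0]].
Characteristic polynomial det(A - λI) = λ^2 - 4λ + 4 = 0.
Single eigenvalue λ = 2 with algebraic multiplicity 2.
Eigenvector v = (-1,2); generalized eigenvector w with (A-λI)w=v is (-2,3).
General solution: e^(2t)[K_1·v + K_2·(t·v + w)].

x(t) = -K_1e^(2t) - K_2te^(2t) - 2K_2e^(2t), y(t) = 2K_1e^(2t) + 2K_2te^(2t) + 3K_2e^(2t)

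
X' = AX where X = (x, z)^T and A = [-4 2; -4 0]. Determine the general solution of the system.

Coefficient matrix A = [[-4, 2], [-4, 0]].
Characteristic polynomial det(A - λI) = λ^2 + 4λ + 8 = 0.
Eigenvalues λ = -2 ± 2i (complex conjugate pair).
For λ=-2+2i: an eigenvector is (-1,-1) - i(0,1) = (-1, -1 - i).
A real fundamental pair from Re and Im of e^((-2+2i)t)v: X_1 = e^(-2t)(cos(2t)·(-1,-1) + sin(2t)·(0,1)), X_2 = e^(-2t)(sin(2t)·(-1,-1) - cos(2t)·(0,1)).
General solution: C_1X_1 + C_2X_2.

x(t) = -C_1e^(-2t)cos(2t) - C_2e^(-2t)sin(2t), z(t) = C_1e^(-2t)sin(2t) - C_1e^(-2t)cos(2t) - C_2e^(-2t)sin(2t) - C_2e^(-2t)cos(2t)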